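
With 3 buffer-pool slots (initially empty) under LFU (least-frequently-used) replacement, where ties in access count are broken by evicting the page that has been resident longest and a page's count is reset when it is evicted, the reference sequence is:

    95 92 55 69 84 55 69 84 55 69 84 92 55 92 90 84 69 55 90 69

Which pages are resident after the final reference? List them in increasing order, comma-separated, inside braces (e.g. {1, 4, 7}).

95 -> miss, frames {95}
92 -> miss, frames {95,92}
55 -> miss, frames {95,92,55}
69 -> miss, evict 95, frames {92,55,69}
84 -> miss, evict 92, frames {55,69,84}
55 -> hit
69 -> hit
84 -> hit
55 -> hit
69 -> hit
84 -> hit
92 -> miss, evict 55, frames {69,84,92}
55 -> miss, evict 92, frames {69,84,55}
92 -> miss, evict 55, frames {69,84,92}
90 -> miss, evict 92, frames {69,84,90}
84 -> hit
69 -> hit
55 -> miss, evict 90, frames {69,84,55}
90 -> miss, evict 55, frames {69,84,90}
69 -> hit

{69, 84, 90}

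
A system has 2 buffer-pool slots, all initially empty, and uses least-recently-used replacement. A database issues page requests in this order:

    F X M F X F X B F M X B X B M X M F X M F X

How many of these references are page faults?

F: miss, frames (F)
X: miss, frames (F X)
M: miss, evict F, frames (X M)
F: miss, evict X, frames (M F)
X: miss, evict M, frames (F X)
F: hit
X: hit
B: miss, evict F, frames (X B)
F: miss, evict X, frames (B F)
M: miss, evict B, frames (F M)
X: miss, evict F, frames (M X)
B: miss, evict M, frames (X B)
X: hit
B: hit
M: miss, evict X, frames (B M)
X: miss, evict B, frames (M X)
M: hit
F: miss, evict X, frames (M F)
X: miss, evict M, frames (F X)
M: miss, evict F, frames (X M)
F: miss, evict X, frames (M F)
X: miss, evict M, frames (F X)
Page faults: 17.

17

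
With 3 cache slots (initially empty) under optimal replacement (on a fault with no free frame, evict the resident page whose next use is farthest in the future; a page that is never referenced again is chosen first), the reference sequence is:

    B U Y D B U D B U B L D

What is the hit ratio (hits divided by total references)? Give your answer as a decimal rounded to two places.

B -> miss, frames {B}
U -> miss, frames {B,U}
Y -> miss, frames {B,U,Y}
D -> miss, evict Y, frames {B,U,D}
B -> hit
U -> hit
D -> hit
B -> hit
U -> hit
B -> hit
L -> miss, evict U, frames {B,D,L}
D -> hit
Hits: 7 of 12 references → 7/12 = 0.5833.

0.58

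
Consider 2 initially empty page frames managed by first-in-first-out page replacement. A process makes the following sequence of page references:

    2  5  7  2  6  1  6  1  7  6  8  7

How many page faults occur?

10

2 -> miss, frames (2)
5 -> miss, frames (2 5)
7 -> miss, evict 2, frames (5 7)
2 -> miss, evict 5, frames (7 2)
6 -> miss, evict 7, frames (2 6)
1 -> miss, evict 2, frames (6 1)
6 -> hit
1 -> hit
7 -> miss, evict 6, frames (1 7)
6 -> miss, evict 1, frames (7 6)
8 -> miss, evict 7, frames (6 8)
7 -> miss, evict 6, frames (8 7)
Page faults: 10.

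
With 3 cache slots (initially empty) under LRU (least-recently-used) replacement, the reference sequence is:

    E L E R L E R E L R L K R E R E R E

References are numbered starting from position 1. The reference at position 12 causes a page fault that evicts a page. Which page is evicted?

pos 1: E -> fault, frames (E)
pos 2: L -> fault, frames (E L)
pos 3: E -> hit
pos 4: R -> fault, frames (L E R)
pos 5: L -> hit
pos 6: E -> hit
pos 7: R -> hit
pos 8: E -> hit
pos 9: L -> hit
pos 10: R -> hit
pos 11: L -> hit
pos 12: K -> fault, evict E, frames (R L K)
At position 12, page E is evicted.

E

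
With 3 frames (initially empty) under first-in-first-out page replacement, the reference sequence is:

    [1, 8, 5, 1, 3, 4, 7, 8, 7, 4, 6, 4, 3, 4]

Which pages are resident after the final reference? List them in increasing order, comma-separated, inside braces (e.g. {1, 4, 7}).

1: miss, frames (1)
8: miss, frames (1 8)
5: miss, frames (1 8 5)
1: hit
3: miss, evict 1, frames (8 5 3)
4: miss, evict 8, frames (5 3 4)
7: miss, evict 5, frames (3 4 7)
8: miss, evict 3, frames (4 7 8)
7: hit
4: hit
6: miss, evict 4, frames (7 8 6)
4: miss, evict 7, frames (8 6 4)
3: miss, evict 8, frames (6 4 3)
4: hit

{3, 4, 6}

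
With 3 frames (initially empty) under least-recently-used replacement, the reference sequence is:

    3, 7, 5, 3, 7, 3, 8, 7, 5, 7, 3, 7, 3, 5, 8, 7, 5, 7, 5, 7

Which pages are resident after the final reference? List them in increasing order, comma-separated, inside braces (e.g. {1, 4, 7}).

{5, 7, 8}

3 → miss, frames {3}
7 → miss, frames {3,7}
5 → miss, frames {3,7,5}
3 → hit
7 → hit
3 → hit
8 → miss, evict 5, frames {7,3,8}
7 → hit
5 → miss, evict 3, frames {8,7,5}
7 → hit
3 → miss, evict 8, frames {5,7,3}
7 → hit
3 → hit
5 → hit
8 → miss, evict 7, frames {3,5,8}
7 → miss, evict 3, frames {5,8,7}
5 → hit
7 → hit
5 → hit
7 → hit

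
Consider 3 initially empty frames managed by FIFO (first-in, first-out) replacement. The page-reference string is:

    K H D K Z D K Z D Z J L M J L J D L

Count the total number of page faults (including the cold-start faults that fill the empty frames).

K -> fault, frames [K]
H -> fault, frames [K, H]
D -> fault, frames [K, H, D]
K -> hit
Z -> fault, evict K, frames [H, D, Z]
D -> hit
K -> fault, evict H, frames [D, Z, K]
Z -> hit
D -> hit
Z -> hit
J -> fault, evict D, frames [Z, K, J]
L -> fault, evict Z, frames [K, J, L]
M -> fault, evict K, frames [J, L, M]
J -> hit
L -> hit
J -> hit
D -> fault, evict J, frames [L, M, D]
L -> hit
Page faults: 9.

9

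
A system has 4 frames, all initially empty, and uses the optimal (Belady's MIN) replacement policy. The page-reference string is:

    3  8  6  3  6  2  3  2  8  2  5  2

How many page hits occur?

3 → fault, frames {3}
8 → fault, frames {3,8}
6 → fault, frames {3,8,6}
3 → hit
6 → hit
2 → fault, frames {3,8,6,2}
3 → hit
2 → hit
8 → hit
2 → hit
5 → fault, evict 6, frames {3,8,2,5}
2 → hit
Hits: 7.

7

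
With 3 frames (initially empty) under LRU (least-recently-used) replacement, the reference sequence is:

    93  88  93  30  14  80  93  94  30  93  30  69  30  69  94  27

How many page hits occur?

93: miss, frames {93}
88: miss, frames {93,88}
93: hit
30: miss, frames {88,93,30}
14: miss, evict 88, frames {93,30,14}
80: miss, evict 93, frames {30,14,80}
93: miss, evict 30, frames {14,80,93}
94: miss, evict 14, frames {80,93,94}
30: miss, evict 80, frames {93,94,30}
93: hit
30: hit
69: miss, evict 94, frames {93,30,69}
30: hit
69: hit
94: miss, evict 93, frames {30,69,94}
27: miss, evict 30, frames {69,94,27}
Hits: 5.

5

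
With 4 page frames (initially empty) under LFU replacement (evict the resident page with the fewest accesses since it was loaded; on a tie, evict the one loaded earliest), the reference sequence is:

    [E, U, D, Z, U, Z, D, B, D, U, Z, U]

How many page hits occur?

E -> fault, frames {E}
U -> fault, frames {E,U}
D -> fault, frames {E,U,D}
Z -> fault, frames {E,U,D,Z}
U -> hit
Z -> hit
D -> hit
B -> fault, evict E, frames {U,D,Z,B}
D -> hit
U -> hit
Z -> hit
U -> hit
Hits: 7.

7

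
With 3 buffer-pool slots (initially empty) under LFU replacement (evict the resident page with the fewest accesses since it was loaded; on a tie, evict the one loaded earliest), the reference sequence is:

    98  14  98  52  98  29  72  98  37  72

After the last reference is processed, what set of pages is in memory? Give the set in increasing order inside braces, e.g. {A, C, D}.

{37, 72, 98}

98 -> miss, frames [98]
14 -> miss, frames [98, 14]
98 -> hit
52 -> miss, frames [98, 14, 52]
98 -> hit
29 -> miss, evict 14, frames [98, 52, 29]
72 -> miss, evict 52, frames [98, 29, 72]
98 -> hit
37 -> miss, evict 29, frames [98, 72, 37]
72 -> hit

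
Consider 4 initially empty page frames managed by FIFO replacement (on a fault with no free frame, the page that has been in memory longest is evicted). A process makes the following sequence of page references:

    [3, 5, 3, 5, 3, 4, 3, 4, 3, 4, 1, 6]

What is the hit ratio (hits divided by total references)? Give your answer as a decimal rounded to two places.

0.58

3 → fault, frames [3]
5 → fault, frames [3, 5]
3 → hit
5 → hit
3 → hit
4 → fault, frames [3, 5, 4]
3 → hit
4 → hit
3 → hit
4 → hit
1 → fault, frames [3, 5, 4, 1]
6 → fault, evict 3, frames [5, 4, 1, 6]
Hits: 7 of 12 references → 7/12 = 0.5833.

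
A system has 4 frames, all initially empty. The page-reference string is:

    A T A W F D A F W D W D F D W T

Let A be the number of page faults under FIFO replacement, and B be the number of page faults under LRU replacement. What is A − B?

Under FIFO: F F . F F F F . . . . . . . . F → 7 faults.
Under LRU: F F . F F F . . . . . . . . . F → 6 faults.
A − B = 7 − 6 = 1.

1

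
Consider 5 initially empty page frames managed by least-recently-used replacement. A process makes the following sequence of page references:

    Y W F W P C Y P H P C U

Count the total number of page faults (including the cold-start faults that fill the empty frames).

7

Y → miss, frames {Y}
W → miss, frames {Y,W}
F → miss, frames {Y,W,F}
W → hit
P → miss, frames {Y,F,W,P}
C → miss, frames {Y,F,W,P,C}
Y → hit
P → hit
H → miss, evict F, frames {W,C,Y,P,H}
P → hit
C → hit
U → miss, evict W, frames {Y,H,P,C,U}
Page faults: 7.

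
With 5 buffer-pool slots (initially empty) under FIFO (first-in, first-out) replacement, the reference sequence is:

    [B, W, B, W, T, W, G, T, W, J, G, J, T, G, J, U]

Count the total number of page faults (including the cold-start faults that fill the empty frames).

6

B -> miss, frames (B)
W -> miss, frames (B W)
B -> hit
W -> hit
T -> miss, frames (B W T)
W -> hit
G -> miss, frames (B W T G)
T -> hit
W -> hit
J -> miss, frames (B W T G J)
G -> hit
J -> hit
T -> hit
G -> hit
J -> hit
U -> miss, evict B, frames (W T G J U)
Page faults: 6.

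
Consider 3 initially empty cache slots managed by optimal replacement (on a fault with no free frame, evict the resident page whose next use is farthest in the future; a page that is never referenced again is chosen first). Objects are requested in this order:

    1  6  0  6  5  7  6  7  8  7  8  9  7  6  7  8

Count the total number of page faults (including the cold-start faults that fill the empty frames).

8

1: miss, frames (1)
6: miss, frames (1 6)
0: miss, frames (1 6 0)
6: hit
5: miss, evict 0, frames (1 6 5)
7: miss, evict 5, frames (1 6 7)
6: hit
7: hit
8: miss, evict 1, frames (6 7 8)
7: hit
8: hit
9: miss, evict 8, frames (6 7 9)
7: hit
6: hit
7: hit
8: miss, evict 9, frames (6 7 8)
Page faults: 8.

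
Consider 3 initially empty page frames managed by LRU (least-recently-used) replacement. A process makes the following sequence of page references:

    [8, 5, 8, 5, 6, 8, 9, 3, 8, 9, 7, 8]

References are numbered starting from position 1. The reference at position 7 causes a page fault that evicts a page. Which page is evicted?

pos 1: 8: miss, frames (8)
pos 2: 5: miss, frames (8 5)
pos 3: 8: hit
pos 4: 5: hit
pos 5: 6: miss, frames (8 5 6)
pos 6: 8: hit
pos 7: 9: miss, evict 5, frames (6 8 9)
At position 7, page 5 is evicted.

5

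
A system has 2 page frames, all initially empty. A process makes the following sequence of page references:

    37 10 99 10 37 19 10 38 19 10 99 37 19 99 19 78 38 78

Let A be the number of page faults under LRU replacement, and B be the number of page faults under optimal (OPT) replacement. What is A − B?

Under LRU: F F F . F F F F F F F F F F . F F . → 15 faults.
Under OPT: F F F . F F . F . F F F . F . F F . → 12 faults.
A − B = 15 − 12 = 3.

3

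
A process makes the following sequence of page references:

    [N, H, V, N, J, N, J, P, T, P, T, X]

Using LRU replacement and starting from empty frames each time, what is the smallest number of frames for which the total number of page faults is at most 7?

f=1: 12 faults
f=2: 8 faults
f=3: 7 faults
f=4: 7 faults
f=5: 7 faults
f=6: 7 faults
f=7: 7 faults
Smallest f with faults ≤ 7 is 3.

3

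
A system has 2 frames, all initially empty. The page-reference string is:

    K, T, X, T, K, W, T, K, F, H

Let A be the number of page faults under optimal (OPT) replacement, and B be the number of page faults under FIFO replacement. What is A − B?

Under OPT: F F F . F F . F F F → 8 faults.
Under FIFO: F F F . F F F F F F → 9 faults.
A − B = 8 − 9 = -1.

-1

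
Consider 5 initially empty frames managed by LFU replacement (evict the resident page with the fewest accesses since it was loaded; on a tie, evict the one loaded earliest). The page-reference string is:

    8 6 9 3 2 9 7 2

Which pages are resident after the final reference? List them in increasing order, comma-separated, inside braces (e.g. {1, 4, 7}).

{2, 3, 6, 7, 9}

8 → miss, frames {8}
6 → miss, frames {8,6}
9 → miss, frames {8,6,9}
3 → miss, frames {8,6,9,3}
2 → miss, frames {8,6,9,3,2}
9 → hit
7 → miss, evict 8, frames {6,9,3,2,7}
2 → hit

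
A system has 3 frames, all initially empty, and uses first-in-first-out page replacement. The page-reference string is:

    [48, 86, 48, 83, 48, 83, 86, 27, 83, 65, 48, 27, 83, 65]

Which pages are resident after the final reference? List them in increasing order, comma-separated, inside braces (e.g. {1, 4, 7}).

{48, 65, 83}

48 -> miss, frames [48]
86 -> miss, frames [48, 86]
48 -> hit
83 -> miss, frames [48, 86, 83]
48 -> hit
83 -> hit
86 -> hit
27 -> miss, evict 48, frames [86, 83, 27]
83 -> hit
65 -> miss, evict 86, frames [83, 27, 65]
48 -> miss, evict 83, frames [27, 65, 48]
27 -> hit
83 -> miss, evict 27, frames [65, 48, 83]
65 -> hit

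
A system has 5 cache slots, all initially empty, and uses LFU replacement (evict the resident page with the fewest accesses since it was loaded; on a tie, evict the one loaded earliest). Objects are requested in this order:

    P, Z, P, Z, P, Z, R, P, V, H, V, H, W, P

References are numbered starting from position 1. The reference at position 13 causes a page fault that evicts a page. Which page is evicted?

pos 1: P -> miss, frames {P}
pos 2: Z -> miss, frames {P,Z}
pos 3: P -> hit
pos 4: Z -> hit
pos 5: P -> hit
pos 6: Z -> hit
pos 7: R -> miss, frames {P,Z,R}
pos 8: P -> hit
pos 9: V -> miss, frames {P,Z,R,V}
pos 10: H -> miss, frames {P,Z,R,V,H}
pos 11: V -> hit
pos 12: H -> hit
pos 13: W -> miss, evict R, frames {P,Z,V,H,W}
At position 13, page R is evicted.

R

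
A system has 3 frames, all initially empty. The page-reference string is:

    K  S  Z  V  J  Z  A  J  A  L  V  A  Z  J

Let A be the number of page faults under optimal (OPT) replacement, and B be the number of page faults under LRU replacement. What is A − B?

Under OPT: F F F F F . F . . F . . F F → 9 faults.
Under LRU: F F F F F . F . . F F . F F → 10 faults.
A − B = 9 − 10 = -1.

-1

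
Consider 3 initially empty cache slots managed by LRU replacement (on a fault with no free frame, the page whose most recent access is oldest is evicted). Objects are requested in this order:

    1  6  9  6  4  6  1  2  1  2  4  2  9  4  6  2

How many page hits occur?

6

1 → miss, frames [1]
6 → miss, frames [1, 6]
9 → miss, frames [1, 6, 9]
6 → hit
4 → miss, evict 1, frames [9, 6, 4]
6 → hit
1 → miss, evict 9, frames [4, 6, 1]
2 → miss, evict 4, frames [6, 1, 2]
1 → hit
2 → hit
4 → miss, evict 6, frames [1, 2, 4]
2 → hit
9 → miss, evict 1, frames [4, 2, 9]
4 → hit
6 → miss, evict 2, frames [9, 4, 6]
2 → miss, evict 9, frames [4, 6, 2]
Hits: 6.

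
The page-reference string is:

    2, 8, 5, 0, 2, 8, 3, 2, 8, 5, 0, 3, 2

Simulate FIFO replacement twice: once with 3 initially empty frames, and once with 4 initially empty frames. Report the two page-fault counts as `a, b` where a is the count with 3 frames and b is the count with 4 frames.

10, 11

3 frames: F F F F F F F . . F F . F → 10 faults.
4 frames: F F F F . . F F F F F F F → 11 faults.
11 > 10: adding a frame increased faults — Belady's anomaly.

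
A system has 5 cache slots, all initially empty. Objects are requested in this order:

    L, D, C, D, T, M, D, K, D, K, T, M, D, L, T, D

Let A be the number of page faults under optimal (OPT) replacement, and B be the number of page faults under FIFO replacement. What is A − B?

Under OPT: F F F . F F . F . . . . . . . . → 6 faults.
Under FIFO: F F F . F F . F . . . . . F . F → 8 faults.
A − B = 6 − 8 = -2.

-2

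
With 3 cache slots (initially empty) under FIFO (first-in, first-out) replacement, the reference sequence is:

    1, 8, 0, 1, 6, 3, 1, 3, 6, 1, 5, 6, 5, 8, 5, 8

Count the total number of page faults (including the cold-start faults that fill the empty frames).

1 → fault, frames {1}
8 → fault, frames {1,8}
0 → fault, frames {1,8,0}
1 → hit
6 → fault, evict 1, frames {8,0,6}
3 → fault, evict 8, frames {0,6,3}
1 → fault, evict 0, frames {6,3,1}
3 → hit
6 → hit
1 → hit
5 → fault, evict 6, frames {3,1,5}
6 → fault, evict 3, frames {1,5,6}
5 → hit
8 → fault, evict 1, frames {5,6,8}
5 → hit
8 → hit
Page faults: 9.

9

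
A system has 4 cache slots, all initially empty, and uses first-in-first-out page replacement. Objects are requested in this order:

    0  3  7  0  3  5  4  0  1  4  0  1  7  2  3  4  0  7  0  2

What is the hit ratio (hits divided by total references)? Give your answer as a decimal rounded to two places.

0: fault, frames (0)
3: fault, frames (0 3)
7: fault, frames (0 3 7)
0: hit
3: hit
5: fault, frames (0 3 7 5)
4: fault, evict 0, frames (3 7 5 4)
0: fault, evict 3, frames (7 5 4 0)
1: fault, evict 7, frames (5 4 0 1)
4: hit
0: hit
1: hit
7: fault, evict 5, frames (4 0 1 7)
2: fault, evict 4, frames (0 1 7 2)
3: fault, evict 0, frames (1 7 2 3)
4: fault, evict 1, frames (7 2 3 4)
0: fault, evict 7, frames (2 3 4 0)
7: fault, evict 2, frames (3 4 0 7)
0: hit
2: fault, evict 3, frames (4 0 7 2)
Hits: 6 of 20 references → 6/20 = 0.3000.

0.30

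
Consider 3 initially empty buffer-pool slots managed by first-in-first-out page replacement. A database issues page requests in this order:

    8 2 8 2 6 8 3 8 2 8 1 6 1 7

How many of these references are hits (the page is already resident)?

5

8 -> miss, frames [8]
2 -> miss, frames [8, 2]
8 -> hit
2 -> hit
6 -> miss, frames [8, 2, 6]
8 -> hit
3 -> miss, evict 8, frames [2, 6, 3]
8 -> miss, evict 2, frames [6, 3, 8]
2 -> miss, evict 6, frames [3, 8, 2]
8 -> hit
1 -> miss, evict 3, frames [8, 2, 1]
6 -> miss, evict 8, frames [2, 1, 6]
1 -> hit
7 -> miss, evict 2, frames [1, 6, 7]
Hits: 5.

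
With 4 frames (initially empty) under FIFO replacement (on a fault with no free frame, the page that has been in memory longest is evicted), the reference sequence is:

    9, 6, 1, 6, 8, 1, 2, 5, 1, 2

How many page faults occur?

9 → miss, frames {9}
6 → miss, frames {9,6}
1 → miss, frames {9,6,1}
6 → hit
8 → miss, frames {9,6,1,8}
1 → hit
2 → miss, evict 9, frames {6,1,8,2}
5 → miss, evict 6, frames {1,8,2,5}
1 → hit
2 → hit
Page faults: 6.

6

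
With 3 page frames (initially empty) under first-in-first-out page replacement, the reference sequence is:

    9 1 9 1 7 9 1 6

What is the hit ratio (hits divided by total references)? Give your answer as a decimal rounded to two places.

0.50

9 -> fault, frames (9)
1 -> fault, frames (9 1)
9 -> hit
1 -> hit
7 -> fault, frames (9 1 7)
9 -> hit
1 -> hit
6 -> fault, evict 9, frames (1 7 6)
Hits: 4 of 8 references → 4/8 = 0.5000.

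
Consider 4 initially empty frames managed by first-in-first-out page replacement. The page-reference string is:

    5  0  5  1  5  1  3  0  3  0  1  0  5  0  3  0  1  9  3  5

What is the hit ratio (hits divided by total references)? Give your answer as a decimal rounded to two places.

0.70

5 → fault, frames (5)
0 → fault, frames (5 0)
5 → hit
1 → fault, frames (5 0 1)
5 → hit
1 → hit
3 → fault, frames (5 0 1 3)
0 → hit
3 → hit
0 → hit
1 → hit
0 → hit
5 → hit
0 → hit
3 → hit
0 → hit
1 → hit
9 → fault, evict 5, frames (0 1 3 9)
3 → hit
5 → fault, evict 0, frames (1 3 9 5)
Hits: 14 of 20 references → 14/20 = 0.7000.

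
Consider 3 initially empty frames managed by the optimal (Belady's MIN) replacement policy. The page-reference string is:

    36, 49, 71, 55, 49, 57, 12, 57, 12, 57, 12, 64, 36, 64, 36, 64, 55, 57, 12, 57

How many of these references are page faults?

9

36 → fault, frames {36}
49 → fault, frames {36,49}
71 → fault, frames {36,49,71}
55 → fault, evict 71, frames {36,49,55}
49 → hit
57 → fault, evict 49, frames {36,55,57}
12 → fault, evict 55, frames {36,57,12}
57 → hit
12 → hit
57 → hit
12 → hit
64 → fault, evict 12, frames {36,57,64}
36 → hit
64 → hit
36 → hit
64 → hit
55 → fault, evict 64, frames {36,57,55}
57 → hit
12 → fault, evict 55, frames {36,57,12}
57 → hit
Page faults: 9.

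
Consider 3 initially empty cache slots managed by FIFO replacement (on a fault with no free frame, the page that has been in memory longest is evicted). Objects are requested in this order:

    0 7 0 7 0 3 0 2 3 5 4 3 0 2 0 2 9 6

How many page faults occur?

0 → miss, frames [0]
7 → miss, frames [0, 7]
0 → hit
7 → hit
0 → hit
3 → miss, frames [0, 7, 3]
0 → hit
2 → miss, evict 0, frames [7, 3, 2]
3 → hit
5 → miss, evict 7, frames [3, 2, 5]
4 → miss, evict 3, frames [2, 5, 4]
3 → miss, evict 2, frames [5, 4, 3]
0 → miss, evict 5, frames [4, 3, 0]
2 → miss, evict 4, frames [3, 0, 2]
0 → hit
2 → hit
9 → miss, evict 3, frames [0, 2, 9]
6 → miss, evict 0, frames [2, 9, 6]
Page faults: 11.

11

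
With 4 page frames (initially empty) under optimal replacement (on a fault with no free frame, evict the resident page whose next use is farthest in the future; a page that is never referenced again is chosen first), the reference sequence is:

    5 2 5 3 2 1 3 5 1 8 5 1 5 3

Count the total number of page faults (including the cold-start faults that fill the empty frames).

5 -> fault, frames (5)
2 -> fault, frames (5 2)
5 -> hit
3 -> fault, frames (5 2 3)
2 -> hit
1 -> fault, frames (5 2 3 1)
3 -> hit
5 -> hit
1 -> hit
8 -> fault, evict 2, frames (5 3 1 8)
5 -> hit
1 -> hit
5 -> hit
3 -> hit
Page faults: 5.

5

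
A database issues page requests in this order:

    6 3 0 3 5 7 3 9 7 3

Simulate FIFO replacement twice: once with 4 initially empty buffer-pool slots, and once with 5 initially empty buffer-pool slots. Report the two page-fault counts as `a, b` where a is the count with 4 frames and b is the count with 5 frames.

7, 6

4 frames: F F F . F F . F . F → 7 faults.
5 frames: F F F . F F . F . . → 6 faults.
6 < 7: adding a frame reduced faults, as is typical.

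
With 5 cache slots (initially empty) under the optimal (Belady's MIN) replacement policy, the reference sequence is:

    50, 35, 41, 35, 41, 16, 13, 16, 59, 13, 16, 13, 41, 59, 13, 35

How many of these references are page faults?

50: fault, frames {50}
35: fault, frames {50,35}
41: fault, frames {50,35,41}
35: hit
41: hit
16: fault, frames {50,35,41,16}
13: fault, frames {50,35,41,16,13}
16: hit
59: fault, evict 50, frames {35,41,16,13,59}
13: hit
16: hit
13: hit
41: hit
59: hit
13: hit
35: hit
Page faults: 6.

6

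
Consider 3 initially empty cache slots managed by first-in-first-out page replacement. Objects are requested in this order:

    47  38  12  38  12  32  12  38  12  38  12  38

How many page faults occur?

47 -> fault, frames [47]
38 -> fault, frames [47, 38]
12 -> fault, frames [47, 38, 12]
38 -> hit
12 -> hit
32 -> fault, evict 47, frames [38, 12, 32]
12 -> hit
38 -> hit
12 -> hit
38 -> hit
12 -> hit
38 -> hit
Page faults: 4.

4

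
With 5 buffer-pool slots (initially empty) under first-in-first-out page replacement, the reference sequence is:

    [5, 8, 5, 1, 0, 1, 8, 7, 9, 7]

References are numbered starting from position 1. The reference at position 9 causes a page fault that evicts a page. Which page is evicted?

5

pos 1: 5 -> miss, frames [5]
pos 2: 8 -> miss, frames [5, 8]
pos 3: 5 -> hit
pos 4: 1 -> miss, frames [5, 8, 1]
pos 5: 0 -> miss, frames [5, 8, 1, 0]
pos 6: 1 -> hit
pos 7: 8 -> hit
pos 8: 7 -> miss, frames [5, 8, 1, 0, 7]
pos 9: 9 -> miss, evict 5, frames [8, 1, 0, 7, 9]
At position 9, page 5 is evicted.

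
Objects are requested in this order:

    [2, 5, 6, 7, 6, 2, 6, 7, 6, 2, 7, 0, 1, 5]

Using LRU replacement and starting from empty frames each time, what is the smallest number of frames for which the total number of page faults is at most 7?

f=1: 14 faults
f=2: 11 faults
f=3: 8 faults
f=4: 7 faults
f=5: 7 faults
f=6: 6 faults
Smallest f with faults ≤ 7 is 4.

4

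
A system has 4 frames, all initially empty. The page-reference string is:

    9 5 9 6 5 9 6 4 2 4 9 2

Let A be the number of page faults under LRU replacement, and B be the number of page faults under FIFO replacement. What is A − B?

-1

Under LRU: F F . F . . . F F . . . → 5 faults.
Under FIFO: F F . F . . . F F . F . → 6 faults.
A − B = 5 − 6 = -1.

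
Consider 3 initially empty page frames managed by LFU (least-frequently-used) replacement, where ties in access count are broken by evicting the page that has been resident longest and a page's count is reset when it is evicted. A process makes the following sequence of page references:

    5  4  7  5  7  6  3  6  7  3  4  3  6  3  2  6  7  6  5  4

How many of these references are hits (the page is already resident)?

5 → fault, frames {5}
4 → fault, frames {5,4}
7 → fault, frames {5,4,7}
5 → hit
7 → hit
6 → fault, evict 4, frames {5,7,6}
3 → fault, evict 6, frames {5,7,3}
6 → fault, evict 3, frames {5,7,6}
7 → hit
3 → fault, evict 6, frames {5,7,3}
4 → fault, evict 3, frames {5,7,4}
3 → fault, evict 4, frames {5,7,3}
6 → fault, evict 3, frames {5,7,6}
3 → fault, evict 6, frames {5,7,3}
2 → fault, evict 3, frames {5,7,2}
6 → fault, evict 2, frames {5,7,6}
7 → hit
6 → hit
5 → hit
4 → fault, evict 6, frames {5,7,4}
Hits: 6.

6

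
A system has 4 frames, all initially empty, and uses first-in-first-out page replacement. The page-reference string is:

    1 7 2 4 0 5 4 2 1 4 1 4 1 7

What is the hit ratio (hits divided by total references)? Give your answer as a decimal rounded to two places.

0.43

1 -> fault, frames (1)
7 -> fault, frames (1 7)
2 -> fault, frames (1 7 2)
4 -> fault, frames (1 7 2 4)
0 -> fault, evict 1, frames (7 2 4 0)
5 -> fault, evict 7, frames (2 4 0 5)
4 -> hit
2 -> hit
1 -> fault, evict 2, frames (4 0 5 1)
4 -> hit
1 -> hit
4 -> hit
1 -> hit
7 -> fault, evict 4, frames (0 5 1 7)
Hits: 6 of 14 references → 6/14 = 0.4286.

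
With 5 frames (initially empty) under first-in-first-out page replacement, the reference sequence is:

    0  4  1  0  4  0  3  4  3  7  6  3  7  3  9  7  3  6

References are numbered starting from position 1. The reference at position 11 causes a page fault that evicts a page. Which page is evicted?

pos 1: 0 -> miss, frames [0]
pos 2: 4 -> miss, frames [0, 4]
pos 3: 1 -> miss, frames [0, 4, 1]
pos 4: 0 -> hit
pos 5: 4 -> hit
pos 6: 0 -> hit
pos 7: 3 -> miss, frames [0, 4, 1, 3]
pos 8: 4 -> hit
pos 9: 3 -> hit
pos 10: 7 -> miss, frames [0, 4, 1, 3, 7]
pos 11: 6 -> miss, evict 0, frames [4, 1, 3, 7, 6]
At position 11, page 0 is evicted.

0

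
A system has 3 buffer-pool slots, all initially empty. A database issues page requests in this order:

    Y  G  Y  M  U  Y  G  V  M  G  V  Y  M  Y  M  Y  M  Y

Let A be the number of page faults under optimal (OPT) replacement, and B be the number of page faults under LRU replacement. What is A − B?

-2

Under OPT: F F . F F . . F F . . F . . . . . . → 7 faults.
Under LRU: F F . F F . F F F . . F F . . . . . → 9 faults.
A − B = 7 − 9 = -2.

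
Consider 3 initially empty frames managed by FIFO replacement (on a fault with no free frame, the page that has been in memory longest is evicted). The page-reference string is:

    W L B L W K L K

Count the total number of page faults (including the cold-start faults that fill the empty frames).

4

W -> fault, frames (W)
L -> fault, frames (W L)
B -> fault, frames (W L B)
L -> hit
W -> hit
K -> fault, evict W, frames (L B K)
L -> hit
K -> hit
Page faults: 4.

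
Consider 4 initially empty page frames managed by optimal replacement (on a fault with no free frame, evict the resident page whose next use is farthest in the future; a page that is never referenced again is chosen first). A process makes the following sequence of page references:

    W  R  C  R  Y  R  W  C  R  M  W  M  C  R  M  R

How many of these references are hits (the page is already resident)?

11

W -> fault, frames {W}
R -> fault, frames {W,R}
C -> fault, frames {W,R,C}
R -> hit
Y -> fault, frames {W,R,C,Y}
R -> hit
W -> hit
C -> hit
R -> hit
M -> fault, evict Y, frames {W,R,C,M}
W -> hit
M -> hit
C -> hit
R -> hit
M -> hit
R -> hit
Hits: 11.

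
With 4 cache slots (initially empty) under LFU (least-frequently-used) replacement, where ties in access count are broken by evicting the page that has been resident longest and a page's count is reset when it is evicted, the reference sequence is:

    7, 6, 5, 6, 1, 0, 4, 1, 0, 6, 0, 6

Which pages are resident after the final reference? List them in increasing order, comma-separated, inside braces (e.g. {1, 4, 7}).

{0, 1, 4, 6}

7 → fault, frames {7}
6 → fault, frames {7,6}
5 → fault, frames {7,6,5}
6 → hit
1 → fault, frames {7,6,5,1}
0 → fault, evict 7, frames {6,5,1,0}
4 → fault, evict 5, frames {6,1,0,4}
1 → hit
0 → hit
6 → hit
0 → hit
6 → hit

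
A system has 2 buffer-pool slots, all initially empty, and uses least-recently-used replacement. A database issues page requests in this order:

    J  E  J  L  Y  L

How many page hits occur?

J: miss, frames (J)
E: miss, frames (J E)
J: hit
L: miss, evict E, frames (J L)
Y: miss, evict J, frames (L Y)
L: hit
Hits: 2.

2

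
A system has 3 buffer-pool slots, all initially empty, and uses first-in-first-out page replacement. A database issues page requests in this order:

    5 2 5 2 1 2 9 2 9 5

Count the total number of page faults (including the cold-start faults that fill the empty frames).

5

5 -> fault, frames {5}
2 -> fault, frames {5,2}
5 -> hit
2 -> hit
1 -> fault, frames {5,2,1}
2 -> hit
9 -> fault, evict 5, frames {2,1,9}
2 -> hit
9 -> hit
5 -> fault, evict 2, frames {1,9,5}
Page faults: 5.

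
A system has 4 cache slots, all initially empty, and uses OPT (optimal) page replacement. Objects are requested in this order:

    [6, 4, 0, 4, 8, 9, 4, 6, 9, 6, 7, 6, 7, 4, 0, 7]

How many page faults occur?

6

6: miss, frames {6}
4: miss, frames {6,4}
0: miss, frames {6,4,0}
4: hit
8: miss, frames {6,4,0,8}
9: miss, evict 8, frames {6,4,0,9}
4: hit
6: hit
9: hit
6: hit
7: miss, evict 9, frames {6,4,0,7}
6: hit
7: hit
4: hit
0: hit
7: hit
Page faults: 6.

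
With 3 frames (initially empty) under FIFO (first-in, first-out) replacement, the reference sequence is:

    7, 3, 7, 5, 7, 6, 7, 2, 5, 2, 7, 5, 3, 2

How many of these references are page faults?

7 -> fault, frames {7}
3 -> fault, frames {7,3}
7 -> hit
5 -> fault, frames {7,3,5}
7 -> hit
6 -> fault, evict 7, frames {3,5,6}
7 -> fault, evict 3, frames {5,6,7}
2 -> fault, evict 5, frames {6,7,2}
5 -> fault, evict 6, frames {7,2,5}
2 -> hit
7 -> hit
5 -> hit
3 -> fault, evict 7, frames {2,5,3}
2 -> hit
Page faults: 8.

8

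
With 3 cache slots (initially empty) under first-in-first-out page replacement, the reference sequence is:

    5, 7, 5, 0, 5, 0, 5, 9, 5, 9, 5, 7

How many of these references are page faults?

5 → miss, frames {5}
7 → miss, frames {5,7}
5 → hit
0 → miss, frames {5,7,0}
5 → hit
0 → hit
5 → hit
9 → miss, evict 5, frames {7,0,9}
5 → miss, evict 7, frames {0,9,5}
9 → hit
5 → hit
7 → miss, evict 0, frames {9,5,7}
Page faults: 6.

6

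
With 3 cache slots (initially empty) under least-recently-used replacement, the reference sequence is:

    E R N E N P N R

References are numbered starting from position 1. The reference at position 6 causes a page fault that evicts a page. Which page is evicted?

pos 1: E: miss, frames [E]
pos 2: R: miss, frames [E, R]
pos 3: N: miss, frames [E, R, N]
pos 4: E: hit
pos 5: N: hit
pos 6: P: miss, evict R, frames [E, N, P]
At position 6, page R is evicted.

R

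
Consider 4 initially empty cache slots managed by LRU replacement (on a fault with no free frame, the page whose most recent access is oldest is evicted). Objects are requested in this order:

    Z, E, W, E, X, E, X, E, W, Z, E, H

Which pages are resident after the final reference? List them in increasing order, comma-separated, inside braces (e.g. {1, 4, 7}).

{E, H, W, Z}

Z: fault, frames {Z}
E: fault, frames {Z,E}
W: fault, frames {Z,E,W}
E: hit
X: fault, frames {Z,W,E,X}
E: hit
X: hit
E: hit
W: hit
Z: hit
E: hit
H: fault, evict X, frames {W,Z,E,H}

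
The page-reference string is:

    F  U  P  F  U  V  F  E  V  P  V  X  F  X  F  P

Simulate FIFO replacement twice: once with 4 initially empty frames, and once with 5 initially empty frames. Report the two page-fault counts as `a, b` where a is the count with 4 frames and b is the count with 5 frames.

4 frames: F F F . . F . F . . . F F . . F → 8 faults.
5 frames: F F F . . F . F . . . F F . . . → 7 faults.
7 < 8: adding a frame reduced faults, as is typical.

8, 7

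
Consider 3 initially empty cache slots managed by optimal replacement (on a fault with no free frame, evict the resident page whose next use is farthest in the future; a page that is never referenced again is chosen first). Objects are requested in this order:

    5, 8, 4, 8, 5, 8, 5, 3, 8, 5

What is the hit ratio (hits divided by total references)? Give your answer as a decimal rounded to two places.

5 -> fault, frames {5}
8 -> fault, frames {5,8}
4 -> fault, frames {5,8,4}
8 -> hit
5 -> hit
8 -> hit
5 -> hit
3 -> fault, evict 4, frames {5,8,3}
8 -> hit
5 -> hit
Hits: 6 of 10 references → 6/10 = 0.6000.

0.60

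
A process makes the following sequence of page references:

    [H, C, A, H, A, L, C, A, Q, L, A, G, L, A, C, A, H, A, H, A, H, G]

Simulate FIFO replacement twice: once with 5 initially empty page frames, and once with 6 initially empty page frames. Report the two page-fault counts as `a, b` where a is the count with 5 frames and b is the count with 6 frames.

7, 6

5 frames: F F F . . F . . F . . F . . . . F . . . . . → 7 faults.
6 frames: F F F . . F . . F . . F . . . . . . . . . . → 6 faults.
6 < 7: adding a frame reduced faults, as is typical.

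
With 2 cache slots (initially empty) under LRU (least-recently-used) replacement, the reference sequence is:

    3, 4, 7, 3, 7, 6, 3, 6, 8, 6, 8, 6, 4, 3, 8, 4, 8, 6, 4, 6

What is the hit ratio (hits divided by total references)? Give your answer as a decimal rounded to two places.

0.35

3: miss, frames [3]
4: miss, frames [3, 4]
7: miss, evict 3, frames [4, 7]
3: miss, evict 4, frames [7, 3]
7: hit
6: miss, evict 3, frames [7, 6]
3: miss, evict 7, frames [6, 3]
6: hit
8: miss, evict 3, frames [6, 8]
6: hit
8: hit
6: hit
4: miss, evict 8, frames [6, 4]
3: miss, evict 6, frames [4, 3]
8: miss, evict 4, frames [3, 8]
4: miss, evict 3, frames [8, 4]
8: hit
6: miss, evict 4, frames [8, 6]
4: miss, evict 8, frames [6, 4]
6: hit
Hits: 7 of 20 references → 7/20 = 0.3500.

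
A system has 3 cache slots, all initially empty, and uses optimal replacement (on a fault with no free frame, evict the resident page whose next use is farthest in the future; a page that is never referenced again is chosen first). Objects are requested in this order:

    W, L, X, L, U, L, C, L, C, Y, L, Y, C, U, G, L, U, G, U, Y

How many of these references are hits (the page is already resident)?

11

W -> fault, frames (W)
L -> fault, frames (W L)
X -> fault, frames (W L X)
L -> hit
U -> fault, evict X, frames (W L U)
L -> hit
C -> fault, evict W, frames (L U C)
L -> hit
C -> hit
Y -> fault, evict U, frames (L C Y)
L -> hit
Y -> hit
C -> hit
U -> fault, evict C, frames (L Y U)
G -> fault, evict Y, frames (L U G)
L -> hit
U -> hit
G -> hit
U -> hit
Y -> fault, evict G, frames (L U Y)
Hits: 11.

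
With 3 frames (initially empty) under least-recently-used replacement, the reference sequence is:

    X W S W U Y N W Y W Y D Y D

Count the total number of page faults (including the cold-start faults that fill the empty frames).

8

X → miss, frames (X)
W → miss, frames (X W)
S → miss, frames (X W S)
W → hit
U → miss, evict X, frames (S W U)
Y → miss, evict S, frames (W U Y)
N → miss, evict W, frames (U Y N)
W → miss, evict U, frames (Y N W)
Y → hit
W → hit
Y → hit
D → miss, evict N, frames (W Y D)
Y → hit
D → hit
Page faults: 8.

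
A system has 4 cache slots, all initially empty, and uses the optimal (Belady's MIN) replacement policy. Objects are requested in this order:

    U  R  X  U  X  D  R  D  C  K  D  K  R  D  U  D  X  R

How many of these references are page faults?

7

U -> fault, frames [U]
R -> fault, frames [U, R]
X -> fault, frames [U, R, X]
U -> hit
X -> hit
D -> fault, frames [U, R, X, D]
R -> hit
D -> hit
C -> fault, evict X, frames [U, R, D, C]
K -> fault, evict C, frames [U, R, D, K]
D -> hit
K -> hit
R -> hit
D -> hit
U -> hit
D -> hit
X -> fault, evict K, frames [U, R, D, X]
R -> hit
Page faults: 7.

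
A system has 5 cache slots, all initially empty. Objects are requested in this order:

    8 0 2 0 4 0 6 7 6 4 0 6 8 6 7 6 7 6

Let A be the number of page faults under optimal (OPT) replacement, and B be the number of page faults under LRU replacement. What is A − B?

Under OPT: F F F . F . F F . . . . . . . . . . → 6 faults.
Under LRU: F F F . F . F F . . . . F . . . . . → 7 faults.
A − B = 6 − 7 = -1.

-1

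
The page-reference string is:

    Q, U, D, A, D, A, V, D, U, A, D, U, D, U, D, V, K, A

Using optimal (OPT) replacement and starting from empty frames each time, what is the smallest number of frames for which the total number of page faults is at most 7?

4

f=1: 18 faults
f=2: 11 faults
f=3: 8 faults
f=4: 6 faults
f=5: 6 faults
f=6: 6 faults
Smallest f with faults ≤ 7 is 4.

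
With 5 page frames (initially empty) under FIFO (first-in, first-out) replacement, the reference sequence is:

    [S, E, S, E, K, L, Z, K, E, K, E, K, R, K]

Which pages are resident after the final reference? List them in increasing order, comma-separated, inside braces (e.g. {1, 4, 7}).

{E, K, L, R, Z}

S → miss, frames [S]
E → miss, frames [S, E]
S → hit
E → hit
K → miss, frames [S, E, K]
L → miss, frames [S, E, K, L]
Z → miss, frames [S, E, K, L, Z]
K → hit
E → hit
K → hit
E → hit
K → hit
R → miss, evict S, frames [E, K, L, Z, R]
K → hit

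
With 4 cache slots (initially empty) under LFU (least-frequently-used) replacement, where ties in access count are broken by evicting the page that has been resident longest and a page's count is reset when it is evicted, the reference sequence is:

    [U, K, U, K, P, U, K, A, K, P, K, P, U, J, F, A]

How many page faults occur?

7

U → miss, frames (U)
K → miss, frames (U K)
U → hit
K → hit
P → miss, frames (U K P)
U → hit
K → hit
A → miss, frames (U K P A)
K → hit
P → hit
K → hit
P → hit
U → hit
J → miss, evict A, frames (U K P J)
F → miss, evict J, frames (U K P F)
A → miss, evict F, frames (U K P A)
Page faults: 7.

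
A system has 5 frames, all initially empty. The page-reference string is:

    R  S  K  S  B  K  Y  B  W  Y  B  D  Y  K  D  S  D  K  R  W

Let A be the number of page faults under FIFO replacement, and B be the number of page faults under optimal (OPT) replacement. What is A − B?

2

Under FIFO: F F F . F . F . F . . F . . . F . F F . → 10 faults.
Under OPT: F F F . F . F . F . . F . . . . . . F . → 8 faults.
A − B = 10 − 8 = 2.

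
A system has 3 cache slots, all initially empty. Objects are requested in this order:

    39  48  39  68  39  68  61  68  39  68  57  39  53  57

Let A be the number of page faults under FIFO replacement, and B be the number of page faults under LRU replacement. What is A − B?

1

Under FIFO: F F . F . . F . F . F . F . → 7 faults.
Under LRU: F F . F . . F . . . F . F . → 6 faults.
A − B = 7 − 6 = 1.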